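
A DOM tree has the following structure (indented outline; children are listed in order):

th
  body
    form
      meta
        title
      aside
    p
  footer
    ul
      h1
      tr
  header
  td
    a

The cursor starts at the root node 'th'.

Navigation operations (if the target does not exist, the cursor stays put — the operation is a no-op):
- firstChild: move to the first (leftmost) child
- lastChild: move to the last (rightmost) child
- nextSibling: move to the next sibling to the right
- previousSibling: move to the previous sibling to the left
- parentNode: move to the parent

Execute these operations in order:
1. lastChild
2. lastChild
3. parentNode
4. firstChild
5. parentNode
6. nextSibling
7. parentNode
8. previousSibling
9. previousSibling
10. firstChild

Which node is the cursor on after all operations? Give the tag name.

After 1 (lastChild): td
After 2 (lastChild): a
After 3 (parentNode): td
After 4 (firstChild): a
After 5 (parentNode): td
After 6 (nextSibling): td (no-op, stayed)
After 7 (parentNode): th
After 8 (previousSibling): th (no-op, stayed)
After 9 (previousSibling): th (no-op, stayed)
After 10 (firstChild): body

Answer: body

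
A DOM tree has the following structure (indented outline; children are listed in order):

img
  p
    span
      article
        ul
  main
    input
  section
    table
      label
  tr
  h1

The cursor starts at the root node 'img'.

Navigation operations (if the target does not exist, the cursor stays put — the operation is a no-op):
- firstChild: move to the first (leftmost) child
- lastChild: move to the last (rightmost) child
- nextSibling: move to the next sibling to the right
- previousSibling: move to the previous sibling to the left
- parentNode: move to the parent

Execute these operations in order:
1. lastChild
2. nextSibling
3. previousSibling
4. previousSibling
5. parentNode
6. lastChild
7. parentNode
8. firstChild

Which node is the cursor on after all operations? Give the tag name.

Answer: p

Derivation:
After 1 (lastChild): h1
After 2 (nextSibling): h1 (no-op, stayed)
After 3 (previousSibling): tr
After 4 (previousSibling): section
After 5 (parentNode): img
After 6 (lastChild): h1
After 7 (parentNode): img
After 8 (firstChild): p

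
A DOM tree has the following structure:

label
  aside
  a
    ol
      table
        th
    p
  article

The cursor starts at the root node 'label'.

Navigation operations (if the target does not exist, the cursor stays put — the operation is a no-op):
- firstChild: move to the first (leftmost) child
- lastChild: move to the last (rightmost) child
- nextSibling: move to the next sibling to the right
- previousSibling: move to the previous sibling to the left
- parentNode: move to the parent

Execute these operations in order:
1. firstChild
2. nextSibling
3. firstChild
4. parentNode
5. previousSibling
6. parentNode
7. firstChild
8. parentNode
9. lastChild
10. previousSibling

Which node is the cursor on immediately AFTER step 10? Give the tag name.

After 1 (firstChild): aside
After 2 (nextSibling): a
After 3 (firstChild): ol
After 4 (parentNode): a
After 5 (previousSibling): aside
After 6 (parentNode): label
After 7 (firstChild): aside
After 8 (parentNode): label
After 9 (lastChild): article
After 10 (previousSibling): a

Answer: a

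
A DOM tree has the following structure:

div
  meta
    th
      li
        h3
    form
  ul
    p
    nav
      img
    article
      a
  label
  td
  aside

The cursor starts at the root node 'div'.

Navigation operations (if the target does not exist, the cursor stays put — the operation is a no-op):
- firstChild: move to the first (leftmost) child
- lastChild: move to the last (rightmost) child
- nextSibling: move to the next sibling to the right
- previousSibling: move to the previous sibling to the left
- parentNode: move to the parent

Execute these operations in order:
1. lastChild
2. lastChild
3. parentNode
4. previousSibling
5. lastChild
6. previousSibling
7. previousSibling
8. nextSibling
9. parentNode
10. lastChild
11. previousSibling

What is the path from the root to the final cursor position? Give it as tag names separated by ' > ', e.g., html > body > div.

Answer: div > td

Derivation:
After 1 (lastChild): aside
After 2 (lastChild): aside (no-op, stayed)
After 3 (parentNode): div
After 4 (previousSibling): div (no-op, stayed)
After 5 (lastChild): aside
After 6 (previousSibling): td
After 7 (previousSibling): label
After 8 (nextSibling): td
After 9 (parentNode): div
After 10 (lastChild): aside
After 11 (previousSibling): td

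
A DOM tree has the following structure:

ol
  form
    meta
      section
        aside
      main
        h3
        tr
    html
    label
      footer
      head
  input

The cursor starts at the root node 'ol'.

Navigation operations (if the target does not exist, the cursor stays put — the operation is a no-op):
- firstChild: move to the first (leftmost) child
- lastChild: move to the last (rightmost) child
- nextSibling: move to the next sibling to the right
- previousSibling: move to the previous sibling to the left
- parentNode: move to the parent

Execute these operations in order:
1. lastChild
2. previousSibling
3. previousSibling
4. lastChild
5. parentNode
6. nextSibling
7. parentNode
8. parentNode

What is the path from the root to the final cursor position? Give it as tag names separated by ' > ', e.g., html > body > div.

Answer: ol

Derivation:
After 1 (lastChild): input
After 2 (previousSibling): form
After 3 (previousSibling): form (no-op, stayed)
After 4 (lastChild): label
After 5 (parentNode): form
After 6 (nextSibling): input
After 7 (parentNode): ol
After 8 (parentNode): ol (no-op, stayed)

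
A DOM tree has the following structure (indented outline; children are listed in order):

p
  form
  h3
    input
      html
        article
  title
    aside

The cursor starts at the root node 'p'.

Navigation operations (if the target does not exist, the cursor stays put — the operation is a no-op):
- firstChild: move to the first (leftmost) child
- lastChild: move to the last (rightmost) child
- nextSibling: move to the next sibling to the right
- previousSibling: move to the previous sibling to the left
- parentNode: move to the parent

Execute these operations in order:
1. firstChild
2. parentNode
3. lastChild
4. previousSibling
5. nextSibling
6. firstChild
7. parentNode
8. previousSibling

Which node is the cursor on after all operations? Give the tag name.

Answer: h3

Derivation:
After 1 (firstChild): form
After 2 (parentNode): p
After 3 (lastChild): title
After 4 (previousSibling): h3
After 5 (nextSibling): title
After 6 (firstChild): aside
After 7 (parentNode): title
After 8 (previousSibling): h3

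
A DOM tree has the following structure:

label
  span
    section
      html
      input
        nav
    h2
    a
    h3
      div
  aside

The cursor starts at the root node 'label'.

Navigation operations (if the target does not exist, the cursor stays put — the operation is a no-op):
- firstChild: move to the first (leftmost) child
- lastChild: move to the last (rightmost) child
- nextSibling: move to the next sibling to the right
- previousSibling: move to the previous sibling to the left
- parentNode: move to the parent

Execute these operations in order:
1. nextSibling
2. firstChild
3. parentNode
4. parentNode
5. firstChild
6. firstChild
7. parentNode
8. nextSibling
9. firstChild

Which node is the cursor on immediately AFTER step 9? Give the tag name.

After 1 (nextSibling): label (no-op, stayed)
After 2 (firstChild): span
After 3 (parentNode): label
After 4 (parentNode): label (no-op, stayed)
After 5 (firstChild): span
After 6 (firstChild): section
After 7 (parentNode): span
After 8 (nextSibling): aside
After 9 (firstChild): aside (no-op, stayed)

Answer: aside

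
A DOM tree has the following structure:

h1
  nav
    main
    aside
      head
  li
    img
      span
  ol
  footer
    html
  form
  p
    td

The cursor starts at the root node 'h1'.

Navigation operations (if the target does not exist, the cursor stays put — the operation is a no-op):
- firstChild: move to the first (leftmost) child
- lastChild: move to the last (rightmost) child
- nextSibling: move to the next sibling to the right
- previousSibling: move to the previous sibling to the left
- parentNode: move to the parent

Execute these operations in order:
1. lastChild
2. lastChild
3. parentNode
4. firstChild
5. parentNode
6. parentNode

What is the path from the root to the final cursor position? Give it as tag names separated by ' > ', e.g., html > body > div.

After 1 (lastChild): p
After 2 (lastChild): td
After 3 (parentNode): p
After 4 (firstChild): td
After 5 (parentNode): p
After 6 (parentNode): h1

Answer: h1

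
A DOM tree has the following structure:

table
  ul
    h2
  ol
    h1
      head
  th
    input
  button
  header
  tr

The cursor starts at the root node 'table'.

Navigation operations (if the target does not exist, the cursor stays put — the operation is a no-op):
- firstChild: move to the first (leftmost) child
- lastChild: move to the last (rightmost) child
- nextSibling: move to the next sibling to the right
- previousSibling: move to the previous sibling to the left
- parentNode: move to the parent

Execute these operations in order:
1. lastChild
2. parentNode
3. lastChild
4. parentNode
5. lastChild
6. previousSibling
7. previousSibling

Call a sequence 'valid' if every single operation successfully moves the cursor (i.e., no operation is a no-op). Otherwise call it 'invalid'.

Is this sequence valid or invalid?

After 1 (lastChild): tr
After 2 (parentNode): table
After 3 (lastChild): tr
After 4 (parentNode): table
After 5 (lastChild): tr
After 6 (previousSibling): header
After 7 (previousSibling): button

Answer: valid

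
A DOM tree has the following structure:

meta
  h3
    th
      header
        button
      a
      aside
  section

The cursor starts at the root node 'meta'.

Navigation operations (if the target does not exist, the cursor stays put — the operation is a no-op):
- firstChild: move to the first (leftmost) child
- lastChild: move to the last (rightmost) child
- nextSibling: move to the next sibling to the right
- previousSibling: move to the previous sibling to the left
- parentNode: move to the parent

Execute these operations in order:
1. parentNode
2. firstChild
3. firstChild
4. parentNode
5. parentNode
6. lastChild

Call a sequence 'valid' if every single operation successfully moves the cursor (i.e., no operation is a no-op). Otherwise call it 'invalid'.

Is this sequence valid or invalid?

Answer: invalid

Derivation:
After 1 (parentNode): meta (no-op, stayed)
After 2 (firstChild): h3
After 3 (firstChild): th
After 4 (parentNode): h3
After 5 (parentNode): meta
After 6 (lastChild): section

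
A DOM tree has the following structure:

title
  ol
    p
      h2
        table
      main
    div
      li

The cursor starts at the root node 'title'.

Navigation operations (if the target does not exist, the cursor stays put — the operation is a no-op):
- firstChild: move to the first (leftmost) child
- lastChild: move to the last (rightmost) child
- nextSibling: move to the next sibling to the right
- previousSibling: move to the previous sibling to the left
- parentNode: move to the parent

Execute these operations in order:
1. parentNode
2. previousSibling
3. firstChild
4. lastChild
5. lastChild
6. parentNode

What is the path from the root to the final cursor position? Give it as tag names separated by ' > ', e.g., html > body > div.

Answer: title > ol > div

Derivation:
After 1 (parentNode): title (no-op, stayed)
After 2 (previousSibling): title (no-op, stayed)
After 3 (firstChild): ol
After 4 (lastChild): div
After 5 (lastChild): li
After 6 (parentNode): div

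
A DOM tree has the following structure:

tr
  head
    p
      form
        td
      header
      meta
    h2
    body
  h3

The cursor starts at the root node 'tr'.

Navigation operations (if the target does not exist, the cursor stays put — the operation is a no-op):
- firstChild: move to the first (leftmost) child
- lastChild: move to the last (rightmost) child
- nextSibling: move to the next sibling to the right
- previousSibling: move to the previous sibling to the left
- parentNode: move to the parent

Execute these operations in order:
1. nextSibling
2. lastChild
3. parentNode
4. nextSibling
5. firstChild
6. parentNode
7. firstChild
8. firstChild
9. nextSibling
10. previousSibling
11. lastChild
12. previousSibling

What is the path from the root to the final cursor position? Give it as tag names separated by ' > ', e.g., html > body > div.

After 1 (nextSibling): tr (no-op, stayed)
After 2 (lastChild): h3
After 3 (parentNode): tr
After 4 (nextSibling): tr (no-op, stayed)
After 5 (firstChild): head
After 6 (parentNode): tr
After 7 (firstChild): head
After 8 (firstChild): p
After 9 (nextSibling): h2
After 10 (previousSibling): p
After 11 (lastChild): meta
After 12 (previousSibling): header

Answer: tr > head > p > header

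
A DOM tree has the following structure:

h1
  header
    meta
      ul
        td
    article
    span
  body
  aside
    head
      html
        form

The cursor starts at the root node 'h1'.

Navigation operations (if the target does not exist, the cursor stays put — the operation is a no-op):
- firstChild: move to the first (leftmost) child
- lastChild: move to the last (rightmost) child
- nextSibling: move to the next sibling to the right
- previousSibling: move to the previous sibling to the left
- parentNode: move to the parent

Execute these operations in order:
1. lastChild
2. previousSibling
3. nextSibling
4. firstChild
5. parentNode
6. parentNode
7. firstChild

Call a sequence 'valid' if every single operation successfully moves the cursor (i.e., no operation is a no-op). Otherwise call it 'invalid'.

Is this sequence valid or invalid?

Answer: valid

Derivation:
After 1 (lastChild): aside
After 2 (previousSibling): body
After 3 (nextSibling): aside
After 4 (firstChild): head
After 5 (parentNode): aside
After 6 (parentNode): h1
After 7 (firstChild): header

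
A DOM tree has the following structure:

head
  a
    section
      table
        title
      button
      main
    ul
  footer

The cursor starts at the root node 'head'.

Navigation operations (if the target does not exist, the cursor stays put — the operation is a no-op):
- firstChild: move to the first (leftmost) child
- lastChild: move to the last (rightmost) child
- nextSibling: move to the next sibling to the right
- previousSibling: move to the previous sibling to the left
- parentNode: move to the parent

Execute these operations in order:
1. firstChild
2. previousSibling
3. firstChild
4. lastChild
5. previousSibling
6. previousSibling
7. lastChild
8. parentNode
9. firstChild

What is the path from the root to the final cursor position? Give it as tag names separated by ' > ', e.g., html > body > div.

Answer: head > a > section > table > title

Derivation:
After 1 (firstChild): a
After 2 (previousSibling): a (no-op, stayed)
After 3 (firstChild): section
After 4 (lastChild): main
After 5 (previousSibling): button
After 6 (previousSibling): table
After 7 (lastChild): title
After 8 (parentNode): table
After 9 (firstChild): title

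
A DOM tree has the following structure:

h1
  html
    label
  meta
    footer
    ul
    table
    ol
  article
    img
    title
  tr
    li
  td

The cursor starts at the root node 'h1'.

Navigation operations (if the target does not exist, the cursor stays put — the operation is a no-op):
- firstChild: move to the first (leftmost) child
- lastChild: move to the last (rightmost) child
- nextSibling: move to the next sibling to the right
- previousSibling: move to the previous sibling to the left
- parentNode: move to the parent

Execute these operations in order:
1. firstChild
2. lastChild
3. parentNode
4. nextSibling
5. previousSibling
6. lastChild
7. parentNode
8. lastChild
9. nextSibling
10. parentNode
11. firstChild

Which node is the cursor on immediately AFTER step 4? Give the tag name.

Answer: meta

Derivation:
After 1 (firstChild): html
After 2 (lastChild): label
After 3 (parentNode): html
After 4 (nextSibling): meta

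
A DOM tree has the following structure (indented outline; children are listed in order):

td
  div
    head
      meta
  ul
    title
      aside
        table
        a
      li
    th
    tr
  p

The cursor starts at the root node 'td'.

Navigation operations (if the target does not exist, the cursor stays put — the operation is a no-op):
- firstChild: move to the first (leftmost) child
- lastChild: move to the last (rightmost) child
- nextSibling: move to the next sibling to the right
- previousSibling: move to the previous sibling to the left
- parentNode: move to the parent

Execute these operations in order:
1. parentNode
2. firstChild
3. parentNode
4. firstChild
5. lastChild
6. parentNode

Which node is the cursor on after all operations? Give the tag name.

Answer: div

Derivation:
After 1 (parentNode): td (no-op, stayed)
After 2 (firstChild): div
After 3 (parentNode): td
After 4 (firstChild): div
After 5 (lastChild): head
After 6 (parentNode): div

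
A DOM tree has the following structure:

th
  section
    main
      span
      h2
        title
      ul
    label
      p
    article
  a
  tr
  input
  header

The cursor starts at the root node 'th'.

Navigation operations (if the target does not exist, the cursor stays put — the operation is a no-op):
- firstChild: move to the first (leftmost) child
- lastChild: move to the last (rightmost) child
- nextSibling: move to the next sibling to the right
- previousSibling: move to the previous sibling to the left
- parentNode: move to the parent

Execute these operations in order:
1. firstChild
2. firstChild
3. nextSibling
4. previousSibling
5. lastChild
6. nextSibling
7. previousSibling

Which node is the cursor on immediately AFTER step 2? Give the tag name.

After 1 (firstChild): section
After 2 (firstChild): main

Answer: main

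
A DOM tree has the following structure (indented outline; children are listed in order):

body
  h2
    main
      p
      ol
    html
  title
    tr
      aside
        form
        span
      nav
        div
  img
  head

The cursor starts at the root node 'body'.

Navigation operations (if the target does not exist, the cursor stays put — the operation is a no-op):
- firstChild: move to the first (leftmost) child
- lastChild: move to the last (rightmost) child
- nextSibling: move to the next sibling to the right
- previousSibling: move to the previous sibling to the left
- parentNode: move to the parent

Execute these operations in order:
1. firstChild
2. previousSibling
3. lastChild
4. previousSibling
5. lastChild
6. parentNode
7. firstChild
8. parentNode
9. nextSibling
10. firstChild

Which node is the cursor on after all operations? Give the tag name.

After 1 (firstChild): h2
After 2 (previousSibling): h2 (no-op, stayed)
After 3 (lastChild): html
After 4 (previousSibling): main
After 5 (lastChild): ol
After 6 (parentNode): main
After 7 (firstChild): p
After 8 (parentNode): main
After 9 (nextSibling): html
After 10 (firstChild): html (no-op, stayed)

Answer: html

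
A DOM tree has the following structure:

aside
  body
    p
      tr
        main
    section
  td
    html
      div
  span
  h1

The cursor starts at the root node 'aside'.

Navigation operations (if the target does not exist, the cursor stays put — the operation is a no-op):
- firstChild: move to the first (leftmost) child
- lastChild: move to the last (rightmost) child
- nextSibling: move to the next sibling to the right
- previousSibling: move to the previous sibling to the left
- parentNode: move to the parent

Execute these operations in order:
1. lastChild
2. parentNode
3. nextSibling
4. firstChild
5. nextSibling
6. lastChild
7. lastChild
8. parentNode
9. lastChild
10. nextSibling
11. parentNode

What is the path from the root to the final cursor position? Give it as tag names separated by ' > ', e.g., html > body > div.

After 1 (lastChild): h1
After 2 (parentNode): aside
After 3 (nextSibling): aside (no-op, stayed)
After 4 (firstChild): body
After 5 (nextSibling): td
After 6 (lastChild): html
After 7 (lastChild): div
After 8 (parentNode): html
After 9 (lastChild): div
After 10 (nextSibling): div (no-op, stayed)
After 11 (parentNode): html

Answer: aside > td > html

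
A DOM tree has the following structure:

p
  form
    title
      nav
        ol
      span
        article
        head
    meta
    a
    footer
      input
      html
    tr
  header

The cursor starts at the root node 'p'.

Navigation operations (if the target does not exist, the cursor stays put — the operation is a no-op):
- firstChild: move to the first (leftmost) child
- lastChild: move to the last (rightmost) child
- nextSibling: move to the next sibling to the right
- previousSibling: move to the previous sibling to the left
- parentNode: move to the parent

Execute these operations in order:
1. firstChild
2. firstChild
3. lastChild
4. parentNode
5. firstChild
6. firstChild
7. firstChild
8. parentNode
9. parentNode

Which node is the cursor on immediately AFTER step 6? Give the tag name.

Answer: ol

Derivation:
After 1 (firstChild): form
After 2 (firstChild): title
After 3 (lastChild): span
After 4 (parentNode): title
After 5 (firstChild): nav
After 6 (firstChild): ol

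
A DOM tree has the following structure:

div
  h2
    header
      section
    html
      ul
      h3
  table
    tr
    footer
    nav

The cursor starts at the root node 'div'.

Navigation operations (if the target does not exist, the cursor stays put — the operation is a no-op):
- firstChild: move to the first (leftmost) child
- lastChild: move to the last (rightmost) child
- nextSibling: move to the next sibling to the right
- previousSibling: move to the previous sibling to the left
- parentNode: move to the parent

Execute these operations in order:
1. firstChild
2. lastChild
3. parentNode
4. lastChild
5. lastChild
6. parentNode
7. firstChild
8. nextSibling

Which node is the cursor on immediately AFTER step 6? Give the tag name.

After 1 (firstChild): h2
After 2 (lastChild): html
After 3 (parentNode): h2
After 4 (lastChild): html
After 5 (lastChild): h3
After 6 (parentNode): html

Answer: html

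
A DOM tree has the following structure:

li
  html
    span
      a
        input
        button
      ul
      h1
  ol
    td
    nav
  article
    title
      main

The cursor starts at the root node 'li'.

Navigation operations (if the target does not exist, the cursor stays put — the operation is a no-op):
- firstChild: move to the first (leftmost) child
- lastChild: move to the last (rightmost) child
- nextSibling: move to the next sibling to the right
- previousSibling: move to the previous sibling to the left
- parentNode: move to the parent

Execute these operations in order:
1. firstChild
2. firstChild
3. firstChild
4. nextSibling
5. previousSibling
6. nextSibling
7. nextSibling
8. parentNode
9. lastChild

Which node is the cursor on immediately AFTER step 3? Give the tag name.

Answer: a

Derivation:
After 1 (firstChild): html
After 2 (firstChild): span
After 3 (firstChild): a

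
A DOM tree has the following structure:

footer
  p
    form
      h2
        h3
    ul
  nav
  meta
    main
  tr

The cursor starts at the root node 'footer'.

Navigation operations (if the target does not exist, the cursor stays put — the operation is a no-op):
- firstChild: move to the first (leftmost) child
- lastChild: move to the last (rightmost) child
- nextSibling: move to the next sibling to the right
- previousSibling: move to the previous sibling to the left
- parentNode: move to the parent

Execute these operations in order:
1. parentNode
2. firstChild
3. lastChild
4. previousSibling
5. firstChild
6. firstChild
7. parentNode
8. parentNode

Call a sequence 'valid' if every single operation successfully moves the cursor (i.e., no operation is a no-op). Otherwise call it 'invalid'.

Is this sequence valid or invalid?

Answer: invalid

Derivation:
After 1 (parentNode): footer (no-op, stayed)
After 2 (firstChild): p
After 3 (lastChild): ul
After 4 (previousSibling): form
After 5 (firstChild): h2
After 6 (firstChild): h3
After 7 (parentNode): h2
After 8 (parentNode): form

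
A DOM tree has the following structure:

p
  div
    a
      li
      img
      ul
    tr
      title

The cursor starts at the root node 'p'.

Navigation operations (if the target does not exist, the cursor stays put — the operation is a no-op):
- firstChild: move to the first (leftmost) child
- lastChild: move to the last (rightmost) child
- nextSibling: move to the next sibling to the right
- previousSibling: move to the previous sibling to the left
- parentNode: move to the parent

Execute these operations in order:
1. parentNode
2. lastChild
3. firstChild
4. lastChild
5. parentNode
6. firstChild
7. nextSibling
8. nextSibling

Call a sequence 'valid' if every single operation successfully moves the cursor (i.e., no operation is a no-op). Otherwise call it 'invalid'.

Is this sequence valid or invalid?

Answer: invalid

Derivation:
After 1 (parentNode): p (no-op, stayed)
After 2 (lastChild): div
After 3 (firstChild): a
After 4 (lastChild): ul
After 5 (parentNode): a
After 6 (firstChild): li
After 7 (nextSibling): img
After 8 (nextSibling): ul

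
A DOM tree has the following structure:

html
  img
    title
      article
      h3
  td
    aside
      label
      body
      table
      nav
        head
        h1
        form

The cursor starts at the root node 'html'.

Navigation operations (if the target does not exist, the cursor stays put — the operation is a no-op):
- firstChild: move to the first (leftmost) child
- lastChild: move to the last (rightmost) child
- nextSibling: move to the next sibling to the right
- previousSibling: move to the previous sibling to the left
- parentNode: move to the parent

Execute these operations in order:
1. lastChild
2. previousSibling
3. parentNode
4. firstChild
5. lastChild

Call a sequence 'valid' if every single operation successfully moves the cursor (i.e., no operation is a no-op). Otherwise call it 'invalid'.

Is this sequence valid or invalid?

After 1 (lastChild): td
After 2 (previousSibling): img
After 3 (parentNode): html
After 4 (firstChild): img
After 5 (lastChild): title

Answer: valid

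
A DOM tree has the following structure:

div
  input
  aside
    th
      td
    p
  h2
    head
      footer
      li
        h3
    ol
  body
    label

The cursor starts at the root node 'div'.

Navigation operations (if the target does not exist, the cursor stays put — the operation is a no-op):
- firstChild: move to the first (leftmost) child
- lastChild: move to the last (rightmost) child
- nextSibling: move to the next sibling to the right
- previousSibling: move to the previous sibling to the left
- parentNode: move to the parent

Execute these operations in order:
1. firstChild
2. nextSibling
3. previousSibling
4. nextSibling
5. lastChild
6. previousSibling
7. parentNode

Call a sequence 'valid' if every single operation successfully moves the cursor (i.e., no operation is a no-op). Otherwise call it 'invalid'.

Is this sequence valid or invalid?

After 1 (firstChild): input
After 2 (nextSibling): aside
After 3 (previousSibling): input
After 4 (nextSibling): aside
After 5 (lastChild): p
After 6 (previousSibling): th
After 7 (parentNode): aside

Answer: valid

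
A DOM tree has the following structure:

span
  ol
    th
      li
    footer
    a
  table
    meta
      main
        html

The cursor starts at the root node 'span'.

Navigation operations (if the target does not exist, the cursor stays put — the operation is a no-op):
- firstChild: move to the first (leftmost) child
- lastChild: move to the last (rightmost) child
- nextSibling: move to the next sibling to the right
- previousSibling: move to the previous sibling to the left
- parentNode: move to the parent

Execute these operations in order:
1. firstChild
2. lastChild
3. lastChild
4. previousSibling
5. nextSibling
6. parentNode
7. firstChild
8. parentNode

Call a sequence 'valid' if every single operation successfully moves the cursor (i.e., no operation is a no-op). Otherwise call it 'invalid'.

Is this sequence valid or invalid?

Answer: invalid

Derivation:
After 1 (firstChild): ol
After 2 (lastChild): a
After 3 (lastChild): a (no-op, stayed)
After 4 (previousSibling): footer
After 5 (nextSibling): a
After 6 (parentNode): ol
After 7 (firstChild): th
After 8 (parentNode): ol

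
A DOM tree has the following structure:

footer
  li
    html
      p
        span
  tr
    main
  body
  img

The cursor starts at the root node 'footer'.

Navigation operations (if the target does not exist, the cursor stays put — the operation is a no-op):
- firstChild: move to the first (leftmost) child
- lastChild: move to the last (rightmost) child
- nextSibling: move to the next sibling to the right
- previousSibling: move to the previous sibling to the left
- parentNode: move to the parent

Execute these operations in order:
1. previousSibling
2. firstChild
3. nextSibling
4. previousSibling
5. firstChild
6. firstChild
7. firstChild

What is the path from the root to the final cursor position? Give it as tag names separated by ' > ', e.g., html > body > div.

Answer: footer > li > html > p > span

Derivation:
After 1 (previousSibling): footer (no-op, stayed)
After 2 (firstChild): li
After 3 (nextSibling): tr
After 4 (previousSibling): li
After 5 (firstChild): html
After 6 (firstChild): p
After 7 (firstChild): span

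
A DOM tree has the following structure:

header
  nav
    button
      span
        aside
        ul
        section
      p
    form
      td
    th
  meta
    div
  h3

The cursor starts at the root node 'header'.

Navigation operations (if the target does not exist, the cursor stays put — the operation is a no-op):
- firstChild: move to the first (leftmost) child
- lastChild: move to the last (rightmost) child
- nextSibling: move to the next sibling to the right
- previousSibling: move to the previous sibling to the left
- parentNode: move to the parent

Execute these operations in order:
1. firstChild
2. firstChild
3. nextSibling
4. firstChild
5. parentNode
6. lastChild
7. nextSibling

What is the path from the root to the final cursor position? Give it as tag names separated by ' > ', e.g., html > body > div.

Answer: header > nav > form > td

Derivation:
After 1 (firstChild): nav
After 2 (firstChild): button
After 3 (nextSibling): form
After 4 (firstChild): td
After 5 (parentNode): form
After 6 (lastChild): td
After 7 (nextSibling): td (no-op, stayed)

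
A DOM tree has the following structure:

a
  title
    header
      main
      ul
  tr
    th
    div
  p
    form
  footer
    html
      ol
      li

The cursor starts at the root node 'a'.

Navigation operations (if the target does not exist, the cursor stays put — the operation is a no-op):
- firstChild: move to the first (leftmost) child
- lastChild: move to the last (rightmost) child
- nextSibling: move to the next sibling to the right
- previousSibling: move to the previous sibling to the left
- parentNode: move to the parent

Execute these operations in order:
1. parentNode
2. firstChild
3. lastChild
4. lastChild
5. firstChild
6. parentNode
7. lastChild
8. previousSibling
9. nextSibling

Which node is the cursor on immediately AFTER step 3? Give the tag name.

After 1 (parentNode): a (no-op, stayed)
After 2 (firstChild): title
After 3 (lastChild): header

Answer: header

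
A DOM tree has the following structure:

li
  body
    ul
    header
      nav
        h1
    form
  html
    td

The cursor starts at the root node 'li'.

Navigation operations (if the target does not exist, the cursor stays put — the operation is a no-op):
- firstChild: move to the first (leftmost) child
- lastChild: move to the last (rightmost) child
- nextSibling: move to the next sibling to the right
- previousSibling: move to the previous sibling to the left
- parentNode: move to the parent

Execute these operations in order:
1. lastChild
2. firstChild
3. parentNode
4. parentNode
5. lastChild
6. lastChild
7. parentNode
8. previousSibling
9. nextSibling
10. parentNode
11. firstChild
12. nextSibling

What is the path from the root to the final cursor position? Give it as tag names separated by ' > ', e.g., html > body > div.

Answer: li > html

Derivation:
After 1 (lastChild): html
After 2 (firstChild): td
After 3 (parentNode): html
After 4 (parentNode): li
After 5 (lastChild): html
After 6 (lastChild): td
After 7 (parentNode): html
After 8 (previousSibling): body
After 9 (nextSibling): html
After 10 (parentNode): li
After 11 (firstChild): body
After 12 (nextSibling): html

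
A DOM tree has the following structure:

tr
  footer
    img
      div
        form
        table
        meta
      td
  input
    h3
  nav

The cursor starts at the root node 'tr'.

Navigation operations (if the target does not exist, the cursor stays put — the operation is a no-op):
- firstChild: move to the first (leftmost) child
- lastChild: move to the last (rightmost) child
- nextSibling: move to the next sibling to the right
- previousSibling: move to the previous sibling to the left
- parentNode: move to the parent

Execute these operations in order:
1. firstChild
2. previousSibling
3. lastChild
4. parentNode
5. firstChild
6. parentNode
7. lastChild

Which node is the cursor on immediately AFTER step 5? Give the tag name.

After 1 (firstChild): footer
After 2 (previousSibling): footer (no-op, stayed)
After 3 (lastChild): img
After 4 (parentNode): footer
After 5 (firstChild): img

Answer: img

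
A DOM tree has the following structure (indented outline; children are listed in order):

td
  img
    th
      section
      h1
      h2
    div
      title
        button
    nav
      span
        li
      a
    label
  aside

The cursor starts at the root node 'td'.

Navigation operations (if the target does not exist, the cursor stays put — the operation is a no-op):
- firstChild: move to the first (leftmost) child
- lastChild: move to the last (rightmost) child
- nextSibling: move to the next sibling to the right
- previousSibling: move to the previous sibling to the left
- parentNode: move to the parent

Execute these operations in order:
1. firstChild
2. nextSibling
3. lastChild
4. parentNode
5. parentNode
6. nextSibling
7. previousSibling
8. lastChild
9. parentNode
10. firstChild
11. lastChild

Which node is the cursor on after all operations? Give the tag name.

Answer: label

Derivation:
After 1 (firstChild): img
After 2 (nextSibling): aside
After 3 (lastChild): aside (no-op, stayed)
After 4 (parentNode): td
After 5 (parentNode): td (no-op, stayed)
After 6 (nextSibling): td (no-op, stayed)
After 7 (previousSibling): td (no-op, stayed)
After 8 (lastChild): aside
After 9 (parentNode): td
After 10 (firstChild): img
After 11 (lastChild): label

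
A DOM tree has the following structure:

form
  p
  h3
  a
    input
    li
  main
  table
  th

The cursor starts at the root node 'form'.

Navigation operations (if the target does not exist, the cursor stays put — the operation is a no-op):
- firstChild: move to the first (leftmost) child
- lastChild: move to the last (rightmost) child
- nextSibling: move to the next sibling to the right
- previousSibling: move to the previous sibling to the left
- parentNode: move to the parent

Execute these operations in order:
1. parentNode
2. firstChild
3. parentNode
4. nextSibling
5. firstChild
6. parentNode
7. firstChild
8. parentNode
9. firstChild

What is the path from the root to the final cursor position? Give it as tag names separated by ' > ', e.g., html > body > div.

Answer: form > p

Derivation:
After 1 (parentNode): form (no-op, stayed)
After 2 (firstChild): p
After 3 (parentNode): form
After 4 (nextSibling): form (no-op, stayed)
After 5 (firstChild): p
After 6 (parentNode): form
After 7 (firstChild): p
After 8 (parentNode): form
After 9 (firstChild): p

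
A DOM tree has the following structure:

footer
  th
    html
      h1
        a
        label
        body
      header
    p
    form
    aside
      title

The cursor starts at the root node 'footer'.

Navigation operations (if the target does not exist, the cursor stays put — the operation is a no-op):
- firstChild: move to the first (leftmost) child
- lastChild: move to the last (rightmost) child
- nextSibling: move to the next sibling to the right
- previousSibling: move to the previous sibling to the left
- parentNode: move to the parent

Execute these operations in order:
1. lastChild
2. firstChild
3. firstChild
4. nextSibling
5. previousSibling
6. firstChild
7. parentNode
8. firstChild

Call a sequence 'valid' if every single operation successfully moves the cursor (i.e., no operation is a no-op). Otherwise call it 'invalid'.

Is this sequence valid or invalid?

After 1 (lastChild): th
After 2 (firstChild): html
After 3 (firstChild): h1
After 4 (nextSibling): header
After 5 (previousSibling): h1
After 6 (firstChild): a
After 7 (parentNode): h1
After 8 (firstChild): a

Answer: valid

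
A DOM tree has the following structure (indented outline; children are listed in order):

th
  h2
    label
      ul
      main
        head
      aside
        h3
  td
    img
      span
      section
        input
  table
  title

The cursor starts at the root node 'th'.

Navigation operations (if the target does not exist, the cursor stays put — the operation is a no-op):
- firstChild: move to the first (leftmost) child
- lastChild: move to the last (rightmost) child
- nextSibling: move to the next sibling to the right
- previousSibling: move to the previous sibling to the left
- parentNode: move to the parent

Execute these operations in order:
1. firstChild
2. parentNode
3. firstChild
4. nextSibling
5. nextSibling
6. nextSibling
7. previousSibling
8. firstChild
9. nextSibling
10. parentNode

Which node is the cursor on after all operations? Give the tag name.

Answer: th

Derivation:
After 1 (firstChild): h2
After 2 (parentNode): th
After 3 (firstChild): h2
After 4 (nextSibling): td
After 5 (nextSibling): table
After 6 (nextSibling): title
After 7 (previousSibling): table
After 8 (firstChild): table (no-op, stayed)
After 9 (nextSibling): title
After 10 (parentNode): th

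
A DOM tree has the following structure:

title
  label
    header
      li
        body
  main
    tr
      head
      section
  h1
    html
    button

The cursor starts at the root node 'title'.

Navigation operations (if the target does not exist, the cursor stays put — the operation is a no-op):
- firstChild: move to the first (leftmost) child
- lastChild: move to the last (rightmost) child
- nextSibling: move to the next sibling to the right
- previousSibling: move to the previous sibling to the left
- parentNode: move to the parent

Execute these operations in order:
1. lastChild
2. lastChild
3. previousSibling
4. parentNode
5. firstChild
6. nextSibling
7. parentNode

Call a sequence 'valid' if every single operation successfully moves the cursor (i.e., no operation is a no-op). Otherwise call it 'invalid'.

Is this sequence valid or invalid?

After 1 (lastChild): h1
After 2 (lastChild): button
After 3 (previousSibling): html
After 4 (parentNode): h1
After 5 (firstChild): html
After 6 (nextSibling): button
After 7 (parentNode): h1

Answer: valid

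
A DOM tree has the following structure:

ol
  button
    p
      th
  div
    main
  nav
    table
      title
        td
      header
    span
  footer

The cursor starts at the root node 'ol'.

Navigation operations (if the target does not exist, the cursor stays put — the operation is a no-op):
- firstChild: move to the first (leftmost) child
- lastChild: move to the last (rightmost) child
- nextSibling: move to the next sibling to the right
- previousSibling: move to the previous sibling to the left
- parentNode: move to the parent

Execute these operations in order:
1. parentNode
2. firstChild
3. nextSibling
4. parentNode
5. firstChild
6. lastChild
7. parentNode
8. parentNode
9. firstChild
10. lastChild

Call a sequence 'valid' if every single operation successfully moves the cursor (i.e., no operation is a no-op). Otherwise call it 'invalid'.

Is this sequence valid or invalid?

Answer: invalid

Derivation:
After 1 (parentNode): ol (no-op, stayed)
After 2 (firstChild): button
After 3 (nextSibling): div
After 4 (parentNode): ol
After 5 (firstChild): button
After 6 (lastChild): p
After 7 (parentNode): button
After 8 (parentNode): ol
After 9 (firstChild): button
After 10 (lastChild): p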